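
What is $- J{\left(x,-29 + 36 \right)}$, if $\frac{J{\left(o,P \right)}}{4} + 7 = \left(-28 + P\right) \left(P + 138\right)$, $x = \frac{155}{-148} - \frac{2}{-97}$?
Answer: $12208$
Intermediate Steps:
$x = - \frac{14739}{14356}$ ($x = 155 \left(- \frac{1}{148}\right) - - \frac{2}{97} = - \frac{155}{148} + \frac{2}{97} = - \frac{14739}{14356} \approx -1.0267$)
$J{\left(o,P \right)} = -28 + 4 \left(-28 + P\right) \left(138 + P\right)$ ($J{\left(o,P \right)} = -28 + 4 \left(-28 + P\right) \left(P + 138\right) = -28 + 4 \left(-28 + P\right) \left(138 + P\right)$)
$- J{\left(x,-29 + 36 \right)} = - (-15484 + 4 \left(-29 + 36\right)^{2} + 440 \left(-29 + 36\right)) = - (-15484 + 4 \cdot 7^{2} + 440 \cdot 7) = - (-15484 + 4 \cdot 49 + 3080) = - (-15484 + 196 + 3080) = \left(-1\right) \left(-12208\right) = 12208$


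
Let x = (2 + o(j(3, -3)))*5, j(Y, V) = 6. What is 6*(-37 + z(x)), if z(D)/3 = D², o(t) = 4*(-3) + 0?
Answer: 44778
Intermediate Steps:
o(t) = -12 (o(t) = -12 + 0 = -12)
x = -50 (x = (2 - 12)*5 = -10*5 = -50)
z(D) = 3*D²
6*(-37 + z(x)) = 6*(-37 + 3*(-50)²) = 6*(-37 + 3*2500) = 6*(-37 + 7500) = 6*7463 = 44778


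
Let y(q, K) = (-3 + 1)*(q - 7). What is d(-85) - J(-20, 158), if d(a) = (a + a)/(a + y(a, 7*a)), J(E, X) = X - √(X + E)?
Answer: -15812/99 + √138 ≈ -147.97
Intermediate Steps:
y(q, K) = 14 - 2*q (y(q, K) = -2*(-7 + q) = 14 - 2*q)
J(E, X) = X - √(E + X)
d(a) = 2*a/(14 - a) (d(a) = (a + a)/(a + (14 - 2*a)) = (2*a)/(14 - a) = 2*a/(14 - a))
d(-85) - J(-20, 158) = 2*(-85)/(14 - 1*(-85)) - (158 - √(-20 + 158)) = 2*(-85)/(14 + 85) - (158 - √138) = 2*(-85)/99 + (-158 + √138) = 2*(-85)*(1/99) + (-158 + √138) = -170/99 + (-158 + √138) = -15812/99 + √138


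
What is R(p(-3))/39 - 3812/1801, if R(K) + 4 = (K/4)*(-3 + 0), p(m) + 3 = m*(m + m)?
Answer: -704533/280956 ≈ -2.5076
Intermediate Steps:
p(m) = -3 + 2*m² (p(m) = -3 + m*(m + m) = -3 + m*(2*m) = -3 + 2*m²)
R(K) = -4 - 3*K/4 (R(K) = -4 + (K/4)*(-3 + 0) = -4 + (K*(¼))*(-3) = -4 + (K/4)*(-3) = -4 - 3*K/4)
R(p(-3))/39 - 3812/1801 = (-4 - 3*(-3 + 2*(-3)²)/4)/39 - 3812/1801 = (-4 - 3*(-3 + 2*9)/4)*(1/39) - 3812*1/1801 = (-4 - 3*(-3 + 18)/4)*(1/39) - 3812/1801 = (-4 - ¾*15)*(1/39) - 3812/1801 = (-4 - 45/4)*(1/39) - 3812/1801 = -61/4*1/39 - 3812/1801 = -61/156 - 3812/1801 = -704533/280956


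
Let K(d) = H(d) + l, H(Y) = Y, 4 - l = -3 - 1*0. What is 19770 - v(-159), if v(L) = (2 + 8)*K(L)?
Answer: 21290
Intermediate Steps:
l = 7 (l = 4 - (-3 - 1*0) = 4 - (-3 + 0) = 4 - 1*(-3) = 4 + 3 = 7)
K(d) = 7 + d (K(d) = d + 7 = 7 + d)
v(L) = 70 + 10*L (v(L) = (2 + 8)*(7 + L) = 10*(7 + L) = 70 + 10*L)
19770 - v(-159) = 19770 - (70 + 10*(-159)) = 19770 - (70 - 1590) = 19770 - 1*(-1520) = 19770 + 1520 = 21290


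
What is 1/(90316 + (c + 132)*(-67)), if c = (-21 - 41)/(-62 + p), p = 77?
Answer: 15/1226234 ≈ 1.2233e-5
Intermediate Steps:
c = -62/15 (c = (-21 - 41)/(-62 + 77) = -62/15 ≈ -4.1333)
1/(90316 + (c + 132)*(-67)) = 1/(90316 + (-62/15 + 132)*(-67)) = 1/(90316 + (1918/15)*(-67)) = 1/(90316 - 128506/15) = 1/(1226234/15) = 15/1226234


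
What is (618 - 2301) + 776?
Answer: -907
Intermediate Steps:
(618 - 2301) + 776 = -1683 + 776 = -907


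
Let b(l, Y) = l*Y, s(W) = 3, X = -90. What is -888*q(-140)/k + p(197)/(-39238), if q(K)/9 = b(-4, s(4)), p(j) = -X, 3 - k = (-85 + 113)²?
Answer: -1881575721/15322439 ≈ -122.80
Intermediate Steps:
k = -781 (k = 3 - (-85 + 113)² = 3 - 1*28² = 3 - 1*784 = 3 - 784 = -781)
p(j) = 90 (p(j) = -1*(-90) = 90)
b(l, Y) = Y*l
q(K) = -108 (q(K) = 9*(3*(-4)) = 9*(-12) = -108)
-888*q(-140)/k + p(197)/(-39238) = -888/((-781/(-108))) + 90/(-39238) = -888/((-781*(-1/108))) + 90*(-1/39238) = -888/781/108 - 45/19619 = -888*108/781 - 45/19619 = -95904/781 - 45/19619 = -1881575721/15322439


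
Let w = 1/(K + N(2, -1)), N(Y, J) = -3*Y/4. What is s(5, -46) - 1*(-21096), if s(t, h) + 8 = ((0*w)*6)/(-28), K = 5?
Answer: 21088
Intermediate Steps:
N(Y, J) = -3*Y/4
w = 2/7 (w = 1/(5 - ¾*2) = 1/(5 - 3/2) = 1/(7/2) = 2/7 ≈ 0.28571)
s(t, h) = -8 (s(t, h) = -8 + ((0*(2/7))*6)/(-28) = -8 + (0*6)*(-1/28) = -8 + 0*(-1/28) = -8 + 0 = -8)
s(5, -46) - 1*(-21096) = -8 - 1*(-21096) = -8 + 21096 = 21088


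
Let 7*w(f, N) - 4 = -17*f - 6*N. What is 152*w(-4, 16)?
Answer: -3648/7 ≈ -521.14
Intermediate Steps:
w(f, N) = 4/7 - 17*f/7 - 6*N/7 (w(f, N) = 4/7 + (-17*f - 6*N)/7 = 4/7 + (-17*f/7 - 6*N/7) = 4/7 - 17*f/7 - 6*N/7)
152*w(-4, 16) = 152*(4/7 - 17/7*(-4) - 6/7*16) = 152*(4/7 + 68/7 - 96/7) = 152*(-24/7) = -3648/7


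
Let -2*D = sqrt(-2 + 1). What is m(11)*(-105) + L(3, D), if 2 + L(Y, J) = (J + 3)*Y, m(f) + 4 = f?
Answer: -728 - 3*I/2 ≈ -728.0 - 1.5*I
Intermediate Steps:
m(f) = -4 + f
D = -I/2 (D = -sqrt(-2 + 1)/2 = -I/2 ≈ -0.5*I)
L(Y, J) = -2 + Y*(3 + J) (L(Y, J) = -2 + (J + 3)*Y = -2 + (3 + J)*Y = -2 + Y*(3 + J))
m(11)*(-105) + L(3, D) = (-4 + 11)*(-105) + (-2 + 3*3 - I/2*3) = 7*(-105) + (-2 + 9 - 3*I/2) = -735 + (7 - 3*I/2) = -728 - 3*I/2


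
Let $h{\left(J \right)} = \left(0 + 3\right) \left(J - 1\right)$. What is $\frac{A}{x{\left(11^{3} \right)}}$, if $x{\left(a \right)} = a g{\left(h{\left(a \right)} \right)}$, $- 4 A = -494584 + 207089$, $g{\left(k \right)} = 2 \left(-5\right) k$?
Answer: $- \frac{57499}{42485520} \approx -0.0013534$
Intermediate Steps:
$h{\left(J \right)} = -3 + 3 J$ ($h{\left(J \right)} = 3 \left(-1 + J\right) = -3 + 3 J$)
$g{\left(k \right)} = - 10 k$
$A = \frac{287495}{4}$ ($A = - \frac{-494584 + 207089}{4} = \left(- \frac{1}{4}\right) \left(-287495\right) = \frac{287495}{4} \approx 71874.0$)
$x{\left(a \right)} = a \left(30 - 30 a\right)$ ($x{\left(a \right)} = a \left(- 10 \left(-3 + 3 a\right)\right) = a \left(30 - 30 a\right)$)
$\frac{A}{x{\left(11^{3} \right)}} = \frac{287495}{4 \cdot 30 \cdot 11^{3} \left(1 - 11^{3}\right)} = \frac{287495}{4 \cdot 30 \cdot 1331 \left(1 - 1331\right)} = \frac{287495}{4 \cdot 30 \cdot 1331 \left(-1330\right)} = \frac{287495}{4 \left(-53106900\right)} = \frac{287495}{4} \left(- \frac{1}{53106900}\right) = - \frac{57499}{42485520}$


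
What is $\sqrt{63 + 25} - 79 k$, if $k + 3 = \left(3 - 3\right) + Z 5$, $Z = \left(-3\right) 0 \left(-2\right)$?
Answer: $237 + 2 \sqrt{22} \approx 246.38$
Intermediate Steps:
$Z = 0$ ($Z = 0 \left(-2\right) = 0$)
$k = -3$ ($k = -3 + \left(\left(3 - 3\right) + 0 \cdot 5\right) = -3 + \left(0 + 0\right) = -3 + 0 = -3$)
$\sqrt{63 + 25} - 79 k = \sqrt{63 + 25} - -237 = \sqrt{88} + 237 = 2 \sqrt{22} + 237 = 237 + 2 \sqrt{22}$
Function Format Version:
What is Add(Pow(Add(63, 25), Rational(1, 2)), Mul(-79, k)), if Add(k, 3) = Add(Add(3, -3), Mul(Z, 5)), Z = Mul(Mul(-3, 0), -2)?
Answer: Add(237, Mul(2, Pow(22, Rational(1, 2)))) ≈ 246.38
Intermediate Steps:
Z = 0 (Z = Mul(0, -2) = 0)
k = -3 (k = Add(-3, Add(Add(3, -3), Mul(0, 5))) = Add(-3, Add(0, 0)) = Add(-3, 0) = -3)
Add(Pow(Add(63, 25), Rational(1, 2)), Mul(-79, k)) = Add(Pow(Add(63, 25), Rational(1, 2)), Mul(-79, -3)) = Add(Pow(88, Rational(1, 2)), 237) = Add(Mul(2, Pow(22, Rational(1, 2))), 237) = Add(237, Mul(2, Pow(22, Rational(1, 2))))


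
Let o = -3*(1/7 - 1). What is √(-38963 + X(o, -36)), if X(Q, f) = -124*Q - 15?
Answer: I*√1925546/7 ≈ 198.23*I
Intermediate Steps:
o = 18/7 (o = -3*(⅐ - 1) = -3*(-6/7) = 18/7 ≈ 2.5714)
X(Q, f) = -15 - 124*Q
√(-38963 + X(o, -36)) = √(-38963 + (-15 - 124*18/7)) = √(-38963 + (-15 - 2232/7)) = √(-38963 - 2337/7) = √(-275078/7) = I*√1925546/7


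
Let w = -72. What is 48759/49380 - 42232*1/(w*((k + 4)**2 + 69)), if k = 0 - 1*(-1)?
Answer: 50321189/6962580 ≈ 7.2274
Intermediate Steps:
k = 1 (k = 0 + 1 = 1)
48759/49380 - 42232*1/(w*((k + 4)**2 + 69)) = 48759/49380 - 42232*(-1/(72*((1 + 4)**2 + 69))) = 48759*(1/49380) - 42232*(-1/(72*(5**2 + 69))) = 16253/16460 - 42232*(-1/(72*(25 + 69))) = 16253/16460 - 42232/((-72*94)) = 16253/16460 - 42232/(-6768) = 16253/16460 - 42232*(-1/6768) = 16253/16460 + 5279/846 = 50321189/6962580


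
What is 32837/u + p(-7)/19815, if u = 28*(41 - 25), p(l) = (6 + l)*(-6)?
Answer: 30984183/422720 ≈ 73.297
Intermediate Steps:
p(l) = -36 - 6*l
u = 448 (u = 28*16 = 448)
32837/u + p(-7)/19815 = 32837/448 + (-36 - 6*(-7))/19815 = 32837*(1/448) + (-36 + 42)*(1/19815) = 4691/64 + 6*(1/19815) = 4691/64 + 2/6605 = 30984183/422720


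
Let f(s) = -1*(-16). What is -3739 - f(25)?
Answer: -3755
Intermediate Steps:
f(s) = 16
-3739 - f(25) = -3739 - 1*16 = -3739 - 16 = -3755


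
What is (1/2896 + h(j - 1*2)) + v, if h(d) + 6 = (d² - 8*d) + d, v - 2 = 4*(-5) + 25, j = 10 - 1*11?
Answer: 89777/2896 ≈ 31.000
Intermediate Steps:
j = -1 (j = 10 - 11 = -1)
v = 7 (v = 2 + (4*(-5) + 25) = 2 + (-20 + 25) = 2 + 5 = 7)
h(d) = -6 + d² - 7*d (h(d) = -6 + ((d² - 8*d) + d) = -6 + (d² - 7*d) = -6 + d² - 7*d)
(1/2896 + h(j - 1*2)) + v = (1/2896 + (-6 + (-1 - 1*2)² - 7*(-1 - 1*2))) + 7 = (1/2896 + (-6 + (-1 - 2)² - 7*(-1 - 2))) + 7 = (1/2896 + (-6 + (-3)² - 7*(-3))) + 7 = (1/2896 + (-6 + 9 + 21)) + 7 = (1/2896 + 24) + 7 = 69505/2896 + 7 = 89777/2896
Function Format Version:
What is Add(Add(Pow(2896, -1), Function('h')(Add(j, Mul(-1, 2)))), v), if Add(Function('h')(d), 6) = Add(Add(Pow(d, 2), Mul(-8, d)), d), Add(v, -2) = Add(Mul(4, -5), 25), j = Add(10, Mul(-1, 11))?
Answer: Rational(89777, 2896) ≈ 31.000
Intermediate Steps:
j = -1 (j = Add(10, -11) = -1)
v = 7 (v = Add(2, Add(Mul(4, -5), 25)) = Add(2, Add(-20, 25)) = Add(2, 5) = 7)
Function('h')(d) = Add(-6, Pow(d, 2), Mul(-7, d)) (Function('h')(d) = Add(-6, Add(Add(Pow(d, 2), Mul(-8, d)), d)) = Add(-6, Add(Pow(d, 2), Mul(-7, d))) = Add(-6, Pow(d, 2), Mul(-7, d)))
Add(Add(Pow(2896, -1), Function('h')(Add(j, Mul(-1, 2)))), v) = Add(Add(Pow(2896, -1), Add(-6, Pow(Add(-1, Mul(-1, 2)), 2), Mul(-7, Add(-1, Mul(-1, 2))))), 7) = Add(Add(Rational(1, 2896), Add(-6, Pow(Add(-1, -2), 2), Mul(-7, Add(-1, -2)))), 7) = Add(Add(Rational(1, 2896), Add(-6, Pow(-3, 2), Mul(-7, -3))), 7) = Add(Add(Rational(1, 2896), Add(-6, 9, 21)), 7) = Add(Add(Rational(1, 2896), 24), 7) = Add(Rational(69505, 2896), 7) = Rational(89777, 2896)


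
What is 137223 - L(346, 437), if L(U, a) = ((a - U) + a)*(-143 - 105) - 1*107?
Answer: 268274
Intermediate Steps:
L(U, a) = -107 - 496*a + 248*U (L(U, a) = (-U + 2*a)*(-248) - 107 = (-496*a + 248*U) - 107 = -107 - 496*a + 248*U)
137223 - L(346, 437) = 137223 - (-107 - 496*437 + 248*346) = 137223 - (-107 - 216752 + 85808) = 137223 - 1*(-131051) = 137223 + 131051 = 268274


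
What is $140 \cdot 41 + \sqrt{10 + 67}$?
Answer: $5740 + \sqrt{77} \approx 5748.8$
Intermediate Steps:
$140 \cdot 41 + \sqrt{10 + 67} = 5740 + \sqrt{77}$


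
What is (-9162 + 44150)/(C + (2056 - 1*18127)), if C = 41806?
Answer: 34988/25735 ≈ 1.3595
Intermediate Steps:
(-9162 + 44150)/(C + (2056 - 1*18127)) = (-9162 + 44150)/(41806 + (2056 - 1*18127)) = 34988/(41806 + (2056 - 18127)) = 34988/(41806 - 16071) = 34988/25735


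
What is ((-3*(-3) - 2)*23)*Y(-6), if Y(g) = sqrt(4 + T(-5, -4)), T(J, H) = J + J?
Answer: 161*I*sqrt(6) ≈ 394.37*I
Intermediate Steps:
T(J, H) = 2*J
Y(g) = I*sqrt(6) (Y(g) = sqrt(4 + 2*(-5)) = sqrt(4 - 10) = sqrt(-6) = I*sqrt(6))
((-3*(-3) - 2)*23)*Y(-6) = ((-3*(-3) - 2)*23)*(I*sqrt(6)) = ((9 - 2)*23)*(I*sqrt(6)) = (7*23)*(I*sqrt(6)) = 161*(I*sqrt(6)) = 161*I*sqrt(6)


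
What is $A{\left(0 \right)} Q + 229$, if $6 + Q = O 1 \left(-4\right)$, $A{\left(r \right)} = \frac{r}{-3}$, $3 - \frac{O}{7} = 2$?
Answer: $229$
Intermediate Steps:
$O = 7$ ($O = 21 - 14 = 7$)
$A{\left(r \right)} = - \frac{r}{3}$ ($A{\left(r \right)} = r \left(- \frac{1}{3}\right) = - \frac{r}{3}$)
$Q = -34$ ($Q = -6 + 7 \cdot 1 \left(-4\right) = -6 + 7 \left(-4\right) = -6 - 28 = -34$)
$A{\left(0 \right)} Q + 229 = \left(- \frac{1}{3}\right) 0 \left(-34\right) + 229 = 0 \left(-34\right) + 229 = 0 + 229 = 229$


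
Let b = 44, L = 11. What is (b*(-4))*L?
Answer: -1936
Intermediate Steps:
(b*(-4))*L = (44*(-4))*11 = -176*11 = -1936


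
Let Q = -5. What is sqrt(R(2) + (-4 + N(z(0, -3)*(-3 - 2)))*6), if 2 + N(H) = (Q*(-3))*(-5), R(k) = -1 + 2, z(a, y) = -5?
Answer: I*sqrt(485) ≈ 22.023*I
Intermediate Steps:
R(k) = 1
N(H) = -77 (N(H) = -2 - 5*(-3)*(-5) = -2 + 15*(-5) = -2 - 75 = -77)
sqrt(R(2) + (-4 + N(z(0, -3)*(-3 - 2)))*6) = sqrt(1 + (-4 - 77)*6) = sqrt(1 - 81*6) = sqrt(1 - 486) = sqrt(-485) = I*sqrt(485)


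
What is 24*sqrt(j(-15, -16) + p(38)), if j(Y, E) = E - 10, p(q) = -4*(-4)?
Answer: 24*I*sqrt(10) ≈ 75.895*I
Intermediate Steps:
p(q) = 16
j(Y, E) = -10 + E
24*sqrt(j(-15, -16) + p(38)) = 24*sqrt((-10 - 16) + 16) = 24*sqrt(-26 + 16) = 24*sqrt(-10) = 24*(I*sqrt(10)) = 24*I*sqrt(10)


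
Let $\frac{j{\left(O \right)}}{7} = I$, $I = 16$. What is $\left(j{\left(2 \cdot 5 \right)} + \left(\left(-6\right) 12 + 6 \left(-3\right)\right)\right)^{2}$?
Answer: $484$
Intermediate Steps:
$j{\left(O \right)} = 112$ ($j{\left(O \right)} = 7 \cdot 16 = 112$)
$\left(j{\left(2 \cdot 5 \right)} + \left(\left(-6\right) 12 + 6 \left(-3\right)\right)\right)^{2} = \left(112 + \left(\left(-6\right) 12 + 6 \left(-3\right)\right)\right)^{2} = \left(112 - 90\right)^{2} = 22^{2} = 484$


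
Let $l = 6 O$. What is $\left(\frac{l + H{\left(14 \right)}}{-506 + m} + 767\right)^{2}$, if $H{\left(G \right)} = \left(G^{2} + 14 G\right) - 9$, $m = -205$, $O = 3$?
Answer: $\frac{296955244096}{505521} \approx 5.8742 \cdot 10^{5}$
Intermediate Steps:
$H{\left(G \right)} = -9 + G^{2} + 14 G$
$l = 18$ ($l = 6 \cdot 3 = 18$)
$\left(\frac{l + H{\left(14 \right)}}{-506 + m} + 767\right)^{2} = \left(\frac{18 + \left(-9 + 14^{2} + 14 \cdot 14\right)}{-506 - 205} + 767\right)^{2} = \left(\frac{18 + \left(-9 + 196 + 196\right)}{-711} + 767\right)^{2} = \left(\left(18 + 383\right) \left(- \frac{1}{711}\right) + 767\right)^{2} = \left(401 \left(- \frac{1}{711}\right) + 767\right)^{2} = \left(- \frac{401}{711} + 767\right)^{2} = \left(\frac{544936}{711}\right)^{2} = \frac{296955244096}{505521}$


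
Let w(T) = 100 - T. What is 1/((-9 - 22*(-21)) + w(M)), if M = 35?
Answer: 1/518 ≈ 0.0019305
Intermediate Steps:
1/((-9 - 22*(-21)) + w(M)) = 1/((-9 - 22*(-21)) + (100 - 1*35)) = 1/((-9 + 462) + (100 - 35)) = 1/(453 + 65) = 1/518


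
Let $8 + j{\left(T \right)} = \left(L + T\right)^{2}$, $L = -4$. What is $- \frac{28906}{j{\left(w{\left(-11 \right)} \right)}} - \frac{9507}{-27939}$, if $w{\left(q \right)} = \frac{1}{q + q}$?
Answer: $- \frac{130280732471}{37708337} \approx -3455.0$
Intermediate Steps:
$w{\left(q \right)} = \frac{1}{2 q}$
$j{\left(T \right)} = -8 + \left(-4 + T\right)^{2}$
$- \frac{28906}{j{\left(w{\left(-11 \right)} \right)}} - \frac{9507}{-27939} = - \frac{28906}{-8 + \left(-4 + \frac{1}{2 \left(-11\right)}\right)^{2}} - \frac{9507}{-27939} = - \frac{28906}{-8 + \left(-4 + \frac{1}{2} \left(- \frac{1}{11}\right)\right)^{2}} - - \frac{3169}{9313} = - \frac{28906}{-8 + \left(-4 - \frac{1}{22}\right)^{2}} + \frac{3169}{9313} = - \frac{28906}{-8 + \left(- \frac{89}{22}\right)^{2}} + \frac{3169}{9313} = - \frac{28906}{-8 + \frac{7921}{484}} + \frac{3169}{9313} = - \frac{28906}{\frac{4049}{484}} + \frac{3169}{9313} = \left(-28906\right) \frac{484}{4049} + \frac{3169}{9313} = - \frac{13990504}{4049} + \frac{3169}{9313} = - \frac{130280732471}{37708337}$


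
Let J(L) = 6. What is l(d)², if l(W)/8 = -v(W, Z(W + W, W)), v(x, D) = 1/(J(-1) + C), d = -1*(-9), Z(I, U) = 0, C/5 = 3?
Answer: 64/441 ≈ 0.14512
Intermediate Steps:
C = 15 (C = 5*3 = 15)
d = 9
v(x, D) = 1/21 (v(x, D) = 1/(6 + 15) = 1/21)
l(W) = -8/21 (l(W) = 8*(-1*1/21) = 8*(-1/21) = -8/21)
l(d)² = (-8/21)² = 64/441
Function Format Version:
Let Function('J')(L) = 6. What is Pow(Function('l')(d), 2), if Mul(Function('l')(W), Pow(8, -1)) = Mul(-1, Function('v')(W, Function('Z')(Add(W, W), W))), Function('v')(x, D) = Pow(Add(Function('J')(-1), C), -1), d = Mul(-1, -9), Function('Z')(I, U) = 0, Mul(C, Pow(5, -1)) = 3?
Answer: Rational(64, 441) ≈ 0.14512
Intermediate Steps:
C = 15 (C = Mul(5, 3) = 15)
d = 9
Function('v')(x, D) = Rational(1, 21) (Function('v')(x, D) = Pow(Add(6, 15), -1) = Pow(21, -1) = Rational(1, 21))
Function('l')(W) = Rational(-8, 21) (Function('l')(W) = Mul(8, Mul(-1, Rational(1, 21))) = Mul(8, Rational(-1, 21)) = Rational(-8, 21))
Pow(Function('l')(d), 2) = Pow(Rational(-8, 21), 2) = Rational(64, 441)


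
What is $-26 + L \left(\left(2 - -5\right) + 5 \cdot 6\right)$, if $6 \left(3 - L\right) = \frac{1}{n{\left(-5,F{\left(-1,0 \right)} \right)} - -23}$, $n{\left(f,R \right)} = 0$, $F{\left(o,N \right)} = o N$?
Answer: $\frac{11693}{138} \approx 84.732$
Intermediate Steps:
$F{\left(o,N \right)} = N o$
$L = \frac{413}{138}$ ($L = 3 - \frac{1}{6 \left(0 - -23\right)} = 3 - \frac{1}{6 \left(0 + 23\right)} = 3 - \frac{1}{6 \cdot 23} = 3 - \frac{1}{138} = \frac{413}{138} \approx 2.9928$)
$-26 + L \left(\left(2 - -5\right) + 5 \cdot 6\right) = -26 + \frac{413 \left(\left(2 - -5\right) + 5 \cdot 6\right)}{138} = -26 + \frac{413 \left(\left(2 + 5\right) + 30\right)}{138} = -26 + \frac{413 \left(7 + 30\right)}{138} = -26 + \frac{413}{138} \cdot 37 = -26 + \frac{15281}{138} = \frac{11693}{138}$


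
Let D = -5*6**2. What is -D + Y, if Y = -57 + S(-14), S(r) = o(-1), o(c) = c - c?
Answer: 123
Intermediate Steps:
o(c) = 0
D = -180 (D = -5*36 = -180)
S(r) = 0
Y = -57 (Y = -57 + 0 = -57)
-D + Y = -1*(-180) - 57 = 180 - 57 = 123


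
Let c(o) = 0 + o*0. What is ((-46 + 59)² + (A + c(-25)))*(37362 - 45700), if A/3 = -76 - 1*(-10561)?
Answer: -263680912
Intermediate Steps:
A = 31455 (A = 3*(-76 - 1*(-10561)) = 3*(-76 + 10561) = 3*10485 = 31455)
c(o) = 0 (c(o) = 0 + 0 = 0)
((-46 + 59)² + (A + c(-25)))*(37362 - 45700) = ((-46 + 59)² + (31455 + 0))*(37362 - 45700) = (13² + 31455)*(-8338) = (169 + 31455)*(-8338) = 31624*(-8338) = -263680912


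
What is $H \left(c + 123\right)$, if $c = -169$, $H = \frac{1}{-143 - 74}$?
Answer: $\frac{46}{217} \approx 0.21198$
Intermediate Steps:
$H = - \frac{1}{217}$ ($H = \frac{1}{-217} = - \frac{1}{217} \approx -0.0046083$)
$H \left(c + 123\right) = - \frac{-169 + 123}{217} = \left(- \frac{1}{217}\right) \left(-46\right) = \frac{46}{217}$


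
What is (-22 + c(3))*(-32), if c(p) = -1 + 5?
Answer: 576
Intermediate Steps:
c(p) = 4
(-22 + c(3))*(-32) = (-22 + 4)*(-32) = -18*(-32) = 576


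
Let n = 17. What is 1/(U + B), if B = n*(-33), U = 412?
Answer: -1/149 ≈ -0.0067114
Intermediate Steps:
B = -561 (B = 17*(-33) = -561)
1/(U + B) = 1/(412 - 561) = 1/(-149) = -1/149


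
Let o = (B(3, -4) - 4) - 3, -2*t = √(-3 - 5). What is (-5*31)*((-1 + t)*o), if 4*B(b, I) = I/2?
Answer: -2325/2 - 2325*I*√2/2 ≈ -1162.5 - 1644.0*I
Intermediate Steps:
t = -I*√2 (t = -√(-3 - 5)/2 = -I*√2 ≈ -1.4142*I)
B(b, I) = I/8 (B(b, I) = (I/2)/4 = I/8)
o = -15/2 (o = ((⅛)*(-4) - 4) - 3 = (-½ - 4) - 3 = -9/2 - 3 = -15/2 ≈ -7.5000)
(-5*31)*((-1 + t)*o) = (-5*31)*((-1 - I*√2)*(-15/2)) = -155*(15/2 + 15*I*√2/2) = -2325/2 - 2325*I*√2/2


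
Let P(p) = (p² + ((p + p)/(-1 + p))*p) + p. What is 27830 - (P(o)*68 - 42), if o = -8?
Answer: 225280/9 ≈ 25031.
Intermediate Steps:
P(p) = p + p² + 2*p²/(-1 + p) (P(p) = (p² + ((2*p)/(-1 + p))*p) + p = (p² + (2*p/(-1 + p))*p) + p = (p² + 2*p²/(-1 + p)) + p = p + p² + 2*p²/(-1 + p))
27830 - (P(o)*68 - 42) = 27830 - (-8*(-1 + (-8)² + 2*(-8))/(-1 - 8)*68 - 42) = 27830 - (-8*(-1 + 64 - 16)/(-9)*68 - 42) = 27830 - (-8*(-⅑)*47*68 - 42) = 27830 - ((376/9)*68 - 42) = 27830 - (25568/9 - 42) = 27830 - 1*25190/9 = 27830 - 25190/9 = 225280/9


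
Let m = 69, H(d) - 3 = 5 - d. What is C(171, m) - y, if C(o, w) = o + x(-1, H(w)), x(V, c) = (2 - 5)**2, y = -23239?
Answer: 23419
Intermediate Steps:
H(d) = 8 - d (H(d) = 3 + (5 - d) = 8 - d)
x(V, c) = 9 (x(V, c) = (-3)**2 = 9)
C(o, w) = 9 + o (C(o, w) = o + 9 = 9 + o)
C(171, m) - y = (9 + 171) - 1*(-23239) = 180 + 23239 = 23419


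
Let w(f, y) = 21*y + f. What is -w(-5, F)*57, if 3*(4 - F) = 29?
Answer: 7068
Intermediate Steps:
F = -17/3 (F = 4 - 1/3*29 = 4 - 29/3 = -17/3 ≈ -5.6667)
w(f, y) = f + 21*y
-w(-5, F)*57 = -(-5 + 21*(-17/3))*57 = -(-5 - 119)*57 = -(-124)*57 = -1*(-7068) = 7068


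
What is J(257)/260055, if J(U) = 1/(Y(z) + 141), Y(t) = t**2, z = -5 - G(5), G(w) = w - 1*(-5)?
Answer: 1/95180130 ≈ 1.0506e-8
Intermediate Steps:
G(w) = 5 + w (G(w) = w + 5 = 5 + w)
z = -15 (z = -5 - (5 + 5) = -5 - 1*10 = -5 - 10 = -15)
J(U) = 1/366 (J(U) = 1/((-15)**2 + 141) = 1/(225 + 141) = 1/366)
J(257)/260055 = (1/366)/260055 = (1/366)*(1/260055) = 1/95180130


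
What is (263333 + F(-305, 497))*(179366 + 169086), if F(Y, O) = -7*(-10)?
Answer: 91783302156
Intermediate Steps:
F(Y, O) = 70
(263333 + F(-305, 497))*(179366 + 169086) = (263333 + 70)*(179366 + 169086) = 263403*348452 = 91783302156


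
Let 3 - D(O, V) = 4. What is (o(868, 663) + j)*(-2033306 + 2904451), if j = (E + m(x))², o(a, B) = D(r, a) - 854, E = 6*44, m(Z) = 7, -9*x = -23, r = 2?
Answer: 63232930970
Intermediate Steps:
x = 23/9 (x = -⅑*(-23) = 23/9 ≈ 2.5556)
D(O, V) = -1 (D(O, V) = 3 - 1*4 = 3 - 4 = -1)
E = 264
o(a, B) = -855 (o(a, B) = -1 - 854 = -855)
j = 73441 (j = (264 + 7)² = 271² = 73441)
(o(868, 663) + j)*(-2033306 + 2904451) = (-855 + 73441)*(-2033306 + 2904451) = 72586*871145 = 63232930970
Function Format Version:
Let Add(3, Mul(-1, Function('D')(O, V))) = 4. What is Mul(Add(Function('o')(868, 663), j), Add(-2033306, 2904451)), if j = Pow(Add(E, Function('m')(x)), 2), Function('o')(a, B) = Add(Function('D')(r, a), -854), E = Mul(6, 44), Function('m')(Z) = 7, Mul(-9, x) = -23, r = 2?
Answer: 63232930970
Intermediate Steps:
x = Rational(23, 9) (x = Mul(Rational(-1, 9), -23) = Rational(23, 9) ≈ 2.5556)
Function('D')(O, V) = -1 (Function('D')(O, V) = Add(3, Mul(-1, 4)) = Add(3, -4) = -1)
E = 264
Function('o')(a, B) = -855 (Function('o')(a, B) = Add(-1, -854) = -855)
j = 73441 (j = Pow(Add(264, 7), 2) = Pow(271, 2) = 73441)
Mul(Add(Function('o')(868, 663), j), Add(-2033306, 2904451)) = Mul(Add(-855, 73441), Add(-2033306, 2904451)) = Mul(72586, 871145) = 63232930970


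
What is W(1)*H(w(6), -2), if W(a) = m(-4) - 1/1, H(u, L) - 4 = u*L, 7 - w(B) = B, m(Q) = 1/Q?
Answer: -5/2 ≈ -2.5000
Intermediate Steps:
w(B) = 7 - B
H(u, L) = 4 + L*u (H(u, L) = 4 + u*L = 4 + L*u)
W(a) = -5/4 (W(a) = 1/(-4) - 1/1 = -¼ - 1*1 = -¼ - 1 = -5/4)
W(1)*H(w(6), -2) = -5*(4 - 2*(7 - 1*6))/4 = -5*(4 - 2*(7 - 6))/4 = -5*(4 - 2*1)/4 = -5*(4 - 2)/4 = -5/4*2 = -5/2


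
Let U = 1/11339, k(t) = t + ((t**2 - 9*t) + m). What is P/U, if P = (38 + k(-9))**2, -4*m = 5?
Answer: 6532182459/16 ≈ 4.0826e+8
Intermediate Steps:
m = -5/4 (m = -1/4*5 = -5/4 ≈ -1.2500)
k(t) = -5/4 + t**2 - 8*t (k(t) = t + ((t**2 - 9*t) - 5/4) = t + (-5/4 + t**2 - 9*t) = -5/4 + t**2 - 8*t)
U = 1/11339 ≈ 8.8191e-5
P = 576081/16 (P = (38 + (-5/4 + (-9)**2 - 8*(-9)))**2 = (38 + (-5/4 + 81 + 72))**2 = (38 + 607/4)**2 = (759/4)**2 = 576081/16 ≈ 36005.)
P/U = 576081/(16*(1/11339)) = (576081/16)*11339 = 6532182459/16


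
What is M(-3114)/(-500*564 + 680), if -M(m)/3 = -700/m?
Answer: 35/14600508 ≈ 2.3972e-6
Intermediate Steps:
M(m) = 2100/m (M(m) = -(-2100)/m = 2100/m)
M(-3114)/(-500*564 + 680) = (2100/(-3114))/(-500*564 + 680) = (2100*(-1/3114))/(-282000 + 680) = -350/519/(-281320) = -350/519*(-1/281320) = 35/14600508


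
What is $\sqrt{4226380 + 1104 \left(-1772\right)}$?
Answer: $2 \sqrt{567523} \approx 1506.7$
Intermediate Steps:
$\sqrt{4226380 + 1104 \left(-1772\right)} = \sqrt{4226380 - 1956288} = \sqrt{2270092} = 2 \sqrt{567523}$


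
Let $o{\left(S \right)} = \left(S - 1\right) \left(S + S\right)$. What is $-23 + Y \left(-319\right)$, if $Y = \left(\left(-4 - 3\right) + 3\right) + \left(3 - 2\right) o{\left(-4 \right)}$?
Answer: $-11507$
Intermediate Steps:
$o{\left(S \right)} = 2 S \left(-1 + S\right)$ ($o{\left(S \right)} = \left(-1 + S\right) 2 S = 2 S \left(-1 + S\right)$)
$Y = 36$ ($Y = \left(\left(-4 - 3\right) + 3\right) + \left(3 - 2\right) 2 \left(-4\right) \left(-1 - 4\right) = \left(-7 + 3\right) + 1 \cdot 2 \left(-4\right) \left(-5\right) = -4 + 1 \cdot 40 = -4 + 40 = 36$)
$-23 + Y \left(-319\right) = -23 + 36 \left(-319\right) = -23 - 11484 = -11507$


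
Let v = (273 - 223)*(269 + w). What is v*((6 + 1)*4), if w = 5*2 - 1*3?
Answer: 386400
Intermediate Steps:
w = 7 (w = 10 - 3 = 7)
v = 13800 (v = (273 - 223)*(269 + 7) = 50*276 = 13800)
v*((6 + 1)*4) = 13800*((6 + 1)*4) = 13800*(7*4) = 13800*28 = 386400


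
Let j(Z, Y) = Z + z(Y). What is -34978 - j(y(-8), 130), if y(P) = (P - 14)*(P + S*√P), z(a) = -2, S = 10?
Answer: -35152 + 440*I*√2 ≈ -35152.0 + 622.25*I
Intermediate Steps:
y(P) = (-14 + P)*(P + 10*√P) (y(P) = (P - 14)*(P + 10*√P) = (-14 + P)*(P + 10*√P))
j(Z, Y) = -2 + Z (j(Z, Y) = Z - 2 = -2 + Z)
-34978 - j(y(-8), 130) = -34978 - (-2 + ((-8)² - 280*I*√2 - 14*(-8) + 10*(-8)^(3/2))) = -34978 - (-2 + (64 - 280*I*√2 + 112 + 10*(-16*I*√2))) = -34978 - (-2 + (64 - 280*I*√2 + 112 - 160*I*√2)) = -34978 - (-2 + (176 - 440*I*√2)) = -34978 - (174 - 440*I*√2) = -34978 + (-174 + 440*I*√2) = -35152 + 440*I*√2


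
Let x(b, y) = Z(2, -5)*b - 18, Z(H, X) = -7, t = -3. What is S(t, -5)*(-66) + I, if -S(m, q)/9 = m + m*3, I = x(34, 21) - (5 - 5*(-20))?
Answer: -7489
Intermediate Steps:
x(b, y) = -18 - 7*b (x(b, y) = -7*b - 18 = -18 - 7*b)
I = -361 (I = (-18 - 7*34) - (5 - 5*(-20)) = (-18 - 238) - (5 + 100) = -256 - 1*105 = -256 - 105 = -361)
S(m, q) = -36*m (S(m, q) = -9*(m + m*3) = -9*(m + 3*m) = -36*m)
S(t, -5)*(-66) + I = -36*(-3)*(-66) - 361 = 108*(-66) - 361 = -7128 - 361 = -7489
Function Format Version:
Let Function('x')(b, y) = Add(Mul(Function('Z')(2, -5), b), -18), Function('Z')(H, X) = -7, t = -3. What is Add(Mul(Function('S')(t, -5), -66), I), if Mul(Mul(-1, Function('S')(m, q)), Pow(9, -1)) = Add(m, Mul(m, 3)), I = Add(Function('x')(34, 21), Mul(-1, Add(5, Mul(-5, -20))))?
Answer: -7489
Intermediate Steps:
Function('x')(b, y) = Add(-18, Mul(-7, b)) (Function('x')(b, y) = Add(Mul(-7, b), -18) = Add(-18, Mul(-7, b)))
I = -361 (I = Add(Add(-18, Mul(-7, 34)), Mul(-1, Add(5, Mul(-5, -20)))) = Add(Add(-18, -238), Mul(-1, Add(5, 100))) = Add(-256, Mul(-1, 105)) = Add(-256, -105) = -361)
Function('S')(m, q) = Mul(-36, m) (Function('S')(m, q) = Mul(-9, Add(m, Mul(m, 3))) = Mul(-9, Add(m, Mul(3, m))) = Mul(-9, Mul(4, m)) = Mul(-36, m))
Add(Mul(Function('S')(t, -5), -66), I) = Add(Mul(Mul(-36, -3), -66), -361) = Add(Mul(108, -66), -361) = Add(-7128, -361) = -7489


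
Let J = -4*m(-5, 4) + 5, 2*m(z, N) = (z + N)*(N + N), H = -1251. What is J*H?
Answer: -26271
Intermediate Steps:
m(z, N) = N*(N + z) (m(z, N) = ((z + N)*(N + N))/2 = ((N + z)*(2*N))/2 = (2*N*(N + z))/2 = N*(N + z))
J = 21 (J = -16*(4 - 5) + 5 = -16*(-1) + 5 = -4*(-4) + 5 = 16 + 5 = 21)
J*H = 21*(-1251) = -26271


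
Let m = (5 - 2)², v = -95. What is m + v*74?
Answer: -7021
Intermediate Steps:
m = 9 (m = 3² = 9)
m + v*74 = 9 - 95*74 = 9 - 7030 = -7021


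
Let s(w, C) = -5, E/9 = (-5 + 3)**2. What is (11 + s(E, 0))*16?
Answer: 96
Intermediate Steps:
E = 36 (E = 9*(-5 + 3)**2 = 9*(-2)**2 = 9*4 = 36)
(11 + s(E, 0))*16 = (11 - 5)*16 = 6*16 = 96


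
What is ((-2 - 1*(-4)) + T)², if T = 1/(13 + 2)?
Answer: 961/225 ≈ 4.2711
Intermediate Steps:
T = 1/15 ≈ 0.066667
((-2 - 1*(-4)) + T)² = ((-2 - 1*(-4)) + 1/15)² = ((-2 + 4) + 1/15)² = (2 + 1/15)² = (31/15)² = 961/225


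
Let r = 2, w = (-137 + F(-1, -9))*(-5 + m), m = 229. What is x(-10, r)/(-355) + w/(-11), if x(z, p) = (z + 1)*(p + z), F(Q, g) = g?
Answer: 11609128/3905 ≈ 2972.9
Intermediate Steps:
w = -32704 (w = (-137 - 9)*(-5 + 229) = -146*224 = -32704)
x(z, p) = (1 + z)*(p + z)
x(-10, r)/(-355) + w/(-11) = (2 - 10 + (-10)² + 2*(-10))/(-355) - 32704/(-11) = (2 - 10 + 100 - 20)*(-1/355) - 32704*(-1/11) = 72*(-1/355) + 32704/11 = -72/355 + 32704/11 = 11609128/3905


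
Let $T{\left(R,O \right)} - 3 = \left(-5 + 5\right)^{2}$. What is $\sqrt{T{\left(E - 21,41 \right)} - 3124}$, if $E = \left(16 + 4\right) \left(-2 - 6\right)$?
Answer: $i \sqrt{3121} \approx 55.866 i$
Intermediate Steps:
$E = -160$ ($E = 20 \left(-8\right) = -160$)
$T{\left(R,O \right)} = 3$ ($T{\left(R,O \right)} = 3 + \left(-5 + 5\right)^{2} = 3 + 0^{2} = 3 + 0 = 3$)
$\sqrt{T{\left(E - 21,41 \right)} - 3124} = \sqrt{3 - 3124} = \sqrt{-3121} = i \sqrt{3121}$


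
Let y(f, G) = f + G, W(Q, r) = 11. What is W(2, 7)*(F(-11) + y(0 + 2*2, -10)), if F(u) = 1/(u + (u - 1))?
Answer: -1529/23 ≈ -66.478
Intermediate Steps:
y(f, G) = G + f
F(u) = 1/(-1 + 2*u) (F(u) = 1/(u + (-1 + u)) = 1/(-1 + 2*u))
W(2, 7)*(F(-11) + y(0 + 2*2, -10)) = 11*(1/(-1 + 2*(-11)) + (-10 + (0 + 2*2))) = 11*(1/(-1 - 22) + (-10 + (0 + 4))) = 11*(1/(-23) + (-10 + 4)) = 11*(-1/23 - 6) = 11*(-139/23) = -1529/23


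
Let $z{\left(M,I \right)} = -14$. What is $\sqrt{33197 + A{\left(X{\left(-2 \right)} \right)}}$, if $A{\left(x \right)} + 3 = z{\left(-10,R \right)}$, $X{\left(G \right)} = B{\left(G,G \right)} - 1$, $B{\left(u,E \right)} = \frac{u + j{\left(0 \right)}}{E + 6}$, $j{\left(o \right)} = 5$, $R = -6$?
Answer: $2 \sqrt{8295} \approx 182.15$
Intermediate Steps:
$B{\left(u,E \right)} = \frac{5 + u}{6 + E}$ ($B{\left(u,E \right)} = \frac{u + 5}{E + 6} = \frac{5 + u}{6 + E}$)
$X{\left(G \right)} = -1 + \frac{5 + G}{6 + G}$ ($X{\left(G \right)} = \frac{5 + G}{6 + G} - 1 = -1 + \frac{5 + G}{6 + G}$)
$A{\left(x \right)} = -17$ ($A{\left(x \right)} = -3 - 14 = -17$)
$\sqrt{33197 + A{\left(X{\left(-2 \right)} \right)}} = \sqrt{33197 - 17} = \sqrt{33180} = 2 \sqrt{8295}$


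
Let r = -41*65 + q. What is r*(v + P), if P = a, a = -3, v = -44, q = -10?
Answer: 125725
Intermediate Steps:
P = -3
r = -2675 (r = -41*65 - 10 = -2665 - 10 = -2675)
r*(v + P) = -2675*(-44 - 3) = -2675*(-47) = 125725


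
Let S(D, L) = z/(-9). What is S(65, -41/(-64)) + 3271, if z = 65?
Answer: 29374/9 ≈ 3263.8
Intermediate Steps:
S(D, L) = -65/9 (S(D, L) = 65/(-9) = 65*(-1/9) = -65/9)
S(65, -41/(-64)) + 3271 = -65/9 + 3271 = 29374/9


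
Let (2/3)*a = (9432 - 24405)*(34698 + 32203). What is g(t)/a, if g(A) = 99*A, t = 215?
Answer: -4730/333902891 ≈ -1.4166e-5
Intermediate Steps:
a = -3005126019/2 (a = 3*((9432 - 24405)*(34698 + 32203))/2 = 3*(-14973*66901)/2 = (3/2)*(-1001708673) = -3005126019/2 ≈ -1.5026e+9)
g(t)/a = (99*215)/(-3005126019/2) = 21285*(-2/3005126019) = -4730/333902891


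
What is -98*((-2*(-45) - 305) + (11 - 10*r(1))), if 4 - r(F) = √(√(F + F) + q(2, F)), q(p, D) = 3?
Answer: 23912 - 980*√(3 + √2) ≈ 21853.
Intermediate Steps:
r(F) = 4 - √(3 + √2*√F) (r(F) = 4 - √(√(F + F) + 3) = 4 - √(√(2*F) + 3) = 4 - √(√2*√F + 3) = 4 - √(3 + √2*√F))
-98*((-2*(-45) - 305) + (11 - 10*r(1))) = -98*((-2*(-45) - 305) + (11 - 10*(4 - √(3 + √2*√1)))) = -98*((90 - 305) + (11 - 10*(4 - √(3 + √2*1)))) = -98*(-215 + (11 - 10*(4 - √(3 + √2)))) = -98*(-215 + (11 + (-40 + 10*√(3 + √2)))) = -98*(-215 + (-29 + 10*√(3 + √2))) = -98*(-244 + 10*√(3 + √2)) = 23912 - 980*√(3 + √2)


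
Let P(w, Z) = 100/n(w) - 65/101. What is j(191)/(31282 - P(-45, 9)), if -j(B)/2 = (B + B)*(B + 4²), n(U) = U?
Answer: -143756532/28437943 ≈ -5.0551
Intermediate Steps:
j(B) = -4*B*(16 + B) (j(B) = -2*(B + B)*(B + 4²) = -2*2*B*(B + 16) = -2*2*B*(16 + B) = -4*B*(16 + B))
P(w, Z) = -65/101 + 100/w (P(w, Z) = 100/w - 65/101 = -65/101 + 100/w)
j(191)/(31282 - P(-45, 9)) = (-4*191*(16 + 191))/(31282 - (-65/101 + 100/(-45))) = (-4*191*207)/(31282 - (-65/101 + 100*(-1/45))) = -158148/(31282 - (-65/101 - 20/9)) = -158148/(31282 - 1*(-2605/909)) = -158148/(31282 + 2605/909) = -158148/28437943/909 = -158148*909/28437943 = -143756532/28437943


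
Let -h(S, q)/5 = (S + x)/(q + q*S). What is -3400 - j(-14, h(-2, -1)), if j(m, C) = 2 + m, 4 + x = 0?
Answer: -3388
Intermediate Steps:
x = -4 (x = -4 + 0 = -4)
h(S, q) = -5*(-4 + S)/(q + S*q) (h(S, q) = -5*(S - 4)/(q + q*S) = -5*(-4 + S)/(q + S*q))
-3400 - j(-14, h(-2, -1)) = -3400 - (2 - 14) = -3400 - 1*(-12) = -3400 + 12 = -3388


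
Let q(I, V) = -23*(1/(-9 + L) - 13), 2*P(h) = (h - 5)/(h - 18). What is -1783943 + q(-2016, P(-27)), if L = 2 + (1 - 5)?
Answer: -19620061/11 ≈ -1.7836e+6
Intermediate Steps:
L = -2 (L = 2 - 4 = -2)
P(h) = (-5 + h)/(2*(-18 + h)) (P(h) = ((h - 5)/(h - 18))/2 = ((-5 + h)/(-18 + h))/2 = (-5 + h)/(2*(-18 + h)))
q(I, V) = 3312/11 (q(I, V) = -23*(1/(-9 - 2) - 13) = -23*(1/(-11) - 13) = -23*(-1/11 - 13) = -23*(-144/11) = 3312/11)
-1783943 + q(-2016, P(-27)) = -1783943 + 3312/11 = -19620061/11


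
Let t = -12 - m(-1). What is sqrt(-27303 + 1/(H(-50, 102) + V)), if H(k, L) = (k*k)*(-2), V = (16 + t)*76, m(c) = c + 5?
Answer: I*sqrt(273030002)/100 ≈ 165.24*I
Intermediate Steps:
m(c) = 5 + c
t = -16 (t = -12 - (5 - 1) = -12 - 1*4 = -12 - 4 = -16)
V = 0 (V = (16 - 16)*76 = 0*76 = 0)
H(k, L) = -2*k**2 (H(k, L) = k**2*(-2) = -2*k**2)
sqrt(-27303 + 1/(H(-50, 102) + V)) = sqrt(-27303 + 1/(-2*(-50)**2 + 0)) = sqrt(-27303 + 1/(-2*2500 + 0)) = sqrt(-27303 + 1/(-5000 + 0)) = sqrt(-27303 + 1/(-5000)) = sqrt(-27303 - 1/5000) = sqrt(-136515001/5000) = I*sqrt(273030002)/100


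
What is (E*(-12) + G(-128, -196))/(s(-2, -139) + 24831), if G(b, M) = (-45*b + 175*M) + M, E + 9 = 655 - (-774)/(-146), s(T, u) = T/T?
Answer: -664745/453184 ≈ -1.4668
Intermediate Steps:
s(T, u) = 1
E = 46771/73 (E = -9 + (655 - (-774)/(-146)) = -9 + (655 - (-774)*(-1)/146) = -9 + (655 - 1*387/73) = -9 + (655 - 387/73) = -9 + 47428/73 = 46771/73 ≈ 640.70)
G(b, M) = -45*b + 176*M
(E*(-12) + G(-128, -196))/(s(-2, -139) + 24831) = ((46771/73)*(-12) + (-45*(-128) + 176*(-196)))/(1 + 24831) = (-561252/73 + (5760 - 34496))/24832 = (-561252/73 - 28736)*(1/24832) = -2658980/73*1/24832 = -664745/453184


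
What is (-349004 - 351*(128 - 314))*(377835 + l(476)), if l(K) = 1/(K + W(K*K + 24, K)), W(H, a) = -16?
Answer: -24655675963759/230 ≈ -1.0720e+11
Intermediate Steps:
l(K) = 1/(-16 + K) (l(K) = 1/(K - 16) = 1/(-16 + K))
(-349004 - 351*(128 - 314))*(377835 + l(476)) = (-349004 - 351*(128 - 314))*(377835 + 1/(-16 + 476)) = (-349004 - 351*(-186))*(377835 + 1/460) = (-349004 + 65286)*(377835 + 1/460) = -283718*173804101/460 = -24655675963759/230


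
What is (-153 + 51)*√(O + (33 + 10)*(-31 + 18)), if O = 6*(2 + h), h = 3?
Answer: -2346*I ≈ -2346.0*I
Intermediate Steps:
O = 30 (O = 6*(2 + 3) = 6*5 = 30)
(-153 + 51)*√(O + (33 + 10)*(-31 + 18)) = (-153 + 51)*√(30 + (33 + 10)*(-31 + 18)) = -102*√(30 + 43*(-13)) = -102*√(30 - 559) = -2346*I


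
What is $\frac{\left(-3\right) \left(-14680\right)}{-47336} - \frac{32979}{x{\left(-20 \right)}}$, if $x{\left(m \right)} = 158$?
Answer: $- \frac{196006533}{934886} \approx -209.66$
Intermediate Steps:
$\frac{\left(-3\right) \left(-14680\right)}{-47336} - \frac{32979}{x{\left(-20 \right)}} = \frac{\left(-3\right) \left(-14680\right)}{-47336} - \frac{32979}{158} = 44040 \left(- \frac{1}{47336}\right) - \frac{32979}{158} = - \frac{5505}{5917} - \frac{32979}{158} = - \frac{196006533}{934886}$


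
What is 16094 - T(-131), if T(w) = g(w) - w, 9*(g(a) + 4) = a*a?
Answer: 126542/9 ≈ 14060.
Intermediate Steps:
g(a) = -4 + a²/9 (g(a) = -4 + (a*a)/9 = -4 + a²/9)
T(w) = -4 - w + w²/9 (T(w) = (-4 + w²/9) - w = -4 - w + w²/9)
16094 - T(-131) = 16094 - (-4 - 1*(-131) + (⅑)*(-131)²) = 16094 - (-4 + 131 + (⅑)*17161) = 16094 - (-4 + 131 + 17161/9) = 16094 - 1*18304/9 = 16094 - 18304/9 = 126542/9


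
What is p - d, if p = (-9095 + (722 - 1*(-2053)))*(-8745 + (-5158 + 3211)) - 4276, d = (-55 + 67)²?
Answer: 67569020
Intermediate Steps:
d = 144 (d = 12² = 144)
p = 67569164 (p = (-9095 + (722 + 2053))*(-8745 - 1947) - 4276 = (-9095 + 2775)*(-10692) - 4276 = -6320*(-10692) - 4276 = 67573440 - 4276 = 67569164)
p - d = 67569164 - 1*144 = 67569164 - 144 = 67569020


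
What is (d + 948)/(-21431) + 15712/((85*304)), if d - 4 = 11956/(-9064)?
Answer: 44209415927/78428673290 ≈ 0.56369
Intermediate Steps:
d = 6075/2266 (d = 4 + 11956/(-9064) = 4 + 11956*(-1/9064) = 4 - 2989/2266 = 6075/2266 ≈ 2.6809)
(d + 948)/(-21431) + 15712/((85*304)) = (6075/2266 + 948)/(-21431) + 15712/((85*304)) = (2154243/2266)*(-1/21431) + 15712/25840 = -2154243/48562646 + 15712*(1/25840) = -2154243/48562646 + 982/1615 = 44209415927/78428673290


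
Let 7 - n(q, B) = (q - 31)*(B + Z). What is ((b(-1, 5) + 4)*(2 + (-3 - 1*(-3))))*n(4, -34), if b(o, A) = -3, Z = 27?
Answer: -364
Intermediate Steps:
n(q, B) = 7 - (-31 + q)*(27 + B) (n(q, B) = 7 - (q - 31)*(B + 27) = 7 - (-31 + q)*(27 + B))
((b(-1, 5) + 4)*(2 + (-3 - 1*(-3))))*n(4, -34) = ((-3 + 4)*(2 + (-3 - 1*(-3))))*(844 - 27*4 + 31*(-34) - 1*(-34)*4) = (1*(2 + (-3 + 3)))*(844 - 108 - 1054 + 136) = (1*(2 + 0))*(-182) = (1*2)*(-182) = 2*(-182) = -364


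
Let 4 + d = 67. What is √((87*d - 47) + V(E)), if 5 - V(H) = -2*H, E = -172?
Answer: √5095 ≈ 71.379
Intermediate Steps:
d = 63 (d = -4 + 67 = 63)
V(H) = 5 + 2*H (V(H) = 5 - (-2)*H = 5 + 2*H)
√((87*d - 47) + V(E)) = √((87*63 - 47) + (5 + 2*(-172))) = √((5481 - 47) + (5 - 344)) = √(5434 - 339) = √5095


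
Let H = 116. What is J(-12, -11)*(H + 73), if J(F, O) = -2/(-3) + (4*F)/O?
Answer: 10458/11 ≈ 950.73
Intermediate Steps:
J(F, O) = 2/3 + 4*F/O (J(F, O) = -2*(-1/3) + 4*F/O = 2/3 + 4*F/O)
J(-12, -11)*(H + 73) = (2/3 + 4*(-12)/(-11))*(116 + 73) = (2/3 + 4*(-12)*(-1/11))*189 = (2/3 + 48/11)*189 = (166/33)*189 = 10458/11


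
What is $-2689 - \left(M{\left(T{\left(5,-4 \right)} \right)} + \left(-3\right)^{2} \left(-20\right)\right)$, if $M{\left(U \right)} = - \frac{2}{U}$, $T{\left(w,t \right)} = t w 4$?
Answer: $- \frac{100361}{40} \approx -2509.0$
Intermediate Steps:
$T{\left(w,t \right)} = 4 t w$
$-2689 - \left(M{\left(T{\left(5,-4 \right)} \right)} + \left(-3\right)^{2} \left(-20\right)\right) = -2689 - \left(- \frac{2}{4 \left(-4\right) 5} + \left(-3\right)^{2} \left(-20\right)\right) = -2689 - \left(- \frac{2}{-80} + 9 \left(-20\right)\right) = -2689 - \left(\left(-2\right) \left(- \frac{1}{80}\right) - 180\right) = -2689 - \left(\frac{1}{40} - 180\right) = -2689 - - \frac{7199}{40} = -2689 + \frac{7199}{40} = - \frac{100361}{40}$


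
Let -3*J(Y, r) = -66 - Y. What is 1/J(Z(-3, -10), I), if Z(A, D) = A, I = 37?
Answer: 1/21 ≈ 0.047619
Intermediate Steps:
J(Y, r) = 22 + Y/3 (J(Y, r) = -(-66 - Y)/3 = 22 + Y/3)
1/J(Z(-3, -10), I) = 1/(22 + (⅓)*(-3)) = 1/(22 - 1) = 1/21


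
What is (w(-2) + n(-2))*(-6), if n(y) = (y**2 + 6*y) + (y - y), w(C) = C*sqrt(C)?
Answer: 48 + 12*I*sqrt(2) ≈ 48.0 + 16.971*I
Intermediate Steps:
w(C) = C**(3/2)
n(y) = y**2 + 6*y (n(y) = (y**2 + 6*y) + 0 = y**2 + 6*y)
(w(-2) + n(-2))*(-6) = ((-2)**(3/2) - 2*(6 - 2))*(-6) = (-2*I*sqrt(2) - 2*4)*(-6) = (-2*I*sqrt(2) - 8)*(-6) = (-8 - 2*I*sqrt(2))*(-6) = 48 + 12*I*sqrt(2)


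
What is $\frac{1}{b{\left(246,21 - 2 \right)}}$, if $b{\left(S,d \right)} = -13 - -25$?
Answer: $\frac{1}{12} \approx 0.083333$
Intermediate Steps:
$b{\left(S,d \right)} = 12$ ($b{\left(S,d \right)} = -13 + 25 = 12$)
$\frac{1}{b{\left(246,21 - 2 \right)}} = \frac{1}{12}$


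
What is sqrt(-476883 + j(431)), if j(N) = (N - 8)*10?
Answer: 3*I*sqrt(52517) ≈ 687.5*I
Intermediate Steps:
j(N) = -80 + 10*N (j(N) = (-8 + N)*10 = -80 + 10*N)
sqrt(-476883 + j(431)) = sqrt(-476883 + (-80 + 10*431)) = sqrt(-476883 + (-80 + 4310)) = sqrt(-476883 + 4230) = sqrt(-472653) = 3*I*sqrt(52517)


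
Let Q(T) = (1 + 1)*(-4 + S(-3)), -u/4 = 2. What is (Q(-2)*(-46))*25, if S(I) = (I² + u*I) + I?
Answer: -59800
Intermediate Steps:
u = -8 (u = -4*2 = -8)
S(I) = I² - 7*I (S(I) = (I² - 8*I) + I = I² - 7*I)
Q(T) = 52 (Q(T) = (1 + 1)*(-4 - 3*(-7 - 3)) = 2*(-4 - 3*(-10)) = 2*(-4 + 30) = 2*26 = 52)
(Q(-2)*(-46))*25 = (52*(-46))*25 = -2392*25 = -59800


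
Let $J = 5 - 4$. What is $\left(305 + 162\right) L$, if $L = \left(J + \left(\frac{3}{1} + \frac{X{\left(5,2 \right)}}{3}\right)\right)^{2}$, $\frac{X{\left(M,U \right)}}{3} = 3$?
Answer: $22883$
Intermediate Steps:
$X{\left(M,U \right)} = 9$ ($X{\left(M,U \right)} = 3 \cdot 3 = 9$)
$J = 1$ ($J = 5 - 4 = 1$)
$L = 49$ ($L = \left(1 + \left(\frac{3}{1} + \frac{9}{3}\right)\right)^{2} = \left(1 + \left(3 \cdot 1 + 9 \cdot \frac{1}{3}\right)\right)^{2} = \left(1 + \left(3 + 3\right)\right)^{2} = \left(1 + 6\right)^{2} = 7^{2} = 49$)
$\left(305 + 162\right) L = \left(305 + 162\right) 49 = 467 \cdot 49 = 22883$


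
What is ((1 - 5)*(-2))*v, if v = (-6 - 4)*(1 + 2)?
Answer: -240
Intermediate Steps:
v = -30 (v = -10*3 = -30)
((1 - 5)*(-2))*v = ((1 - 5)*(-2))*(-30) = -4*(-2)*(-30) = 8*(-30) = -240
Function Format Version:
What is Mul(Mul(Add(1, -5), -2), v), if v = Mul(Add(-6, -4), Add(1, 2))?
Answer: -240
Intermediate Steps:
v = -30 (v = Mul(-10, 3) = -30)
Mul(Mul(Add(1, -5), -2), v) = Mul(Mul(Add(1, -5), -2), -30) = Mul(Mul(-4, -2), -30) = Mul(8, -30) = -240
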